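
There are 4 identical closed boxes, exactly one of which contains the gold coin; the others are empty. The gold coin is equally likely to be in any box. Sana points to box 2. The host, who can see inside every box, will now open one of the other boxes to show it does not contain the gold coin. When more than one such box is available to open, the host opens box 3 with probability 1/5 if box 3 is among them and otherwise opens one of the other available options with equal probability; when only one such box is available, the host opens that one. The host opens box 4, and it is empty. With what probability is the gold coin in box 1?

8/17

Condition on the true location of the gold coin.
If it is in box 1 (prior 1/4): box 3 is available but not opened, probability 4/5; weight (1/4)·(4/5) = 1/5.
If it is in box 2 (prior 1/4): box 3 is available but not opened; box 4 gets probability (1 − 1/5)/2 = 2/5; weight (1/4)·(2/5) = 1/10.
If it is in box 3 (prior 1/4): box 3 holds the prize so is unavailable; the host chooses uniformly among the 2 others, probability 1/2; weight (1/4)·(1/2) = 1/8.
If it is in box 4 (prior 1/4): the host opened box 4, so this case is ruled out; weight (1/4)·0 = 0.
The weights sum to 17/40.
So P(the gold coin in box 1 | the host opened box 4) = (1/5) / (17/40) = 8/17.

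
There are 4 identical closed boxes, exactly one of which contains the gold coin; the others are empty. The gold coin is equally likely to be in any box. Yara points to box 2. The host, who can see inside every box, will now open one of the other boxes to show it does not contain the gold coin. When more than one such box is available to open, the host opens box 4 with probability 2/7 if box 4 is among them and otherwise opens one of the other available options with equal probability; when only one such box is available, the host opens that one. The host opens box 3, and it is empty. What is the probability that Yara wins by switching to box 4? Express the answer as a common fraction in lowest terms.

7/22

Condition on the true location of the gold coin.
If it is in box 1 (prior 1/4): box 4 is available but not opened, probability 5/7; weight (1/4)·(5/7) = 5/28.
If it is in box 2 (prior 1/4): box 4 is available but not opened; box 3 gets probability (1 − 2/7)/2 = 5/14; weight (1/4)·(5/14) = 5/56.
If it is in box 3 (prior 1/4): the host opened box 3, so this case is ruled out; weight (1/4)·0 = 0.
If it is in box 4 (prior 1/4): box 4 holds the prize so is unavailable; the host chooses uniformly among the 2 others, probability 1/2; weight (1/4)·(1/2) = 1/8.
The weights sum to 11/28.
So P(the gold coin in box 4 | the host opened box 3) = (1/8) / (11/28) = 7/22.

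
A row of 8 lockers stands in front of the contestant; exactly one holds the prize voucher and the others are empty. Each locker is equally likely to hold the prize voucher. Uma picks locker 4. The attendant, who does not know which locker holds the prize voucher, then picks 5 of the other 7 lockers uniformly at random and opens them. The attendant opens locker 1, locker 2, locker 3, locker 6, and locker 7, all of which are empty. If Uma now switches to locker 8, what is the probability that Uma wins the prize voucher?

Consider each possible location of the prize voucher in turn.
If it is in any of lockers 1, 2, 3, 6, and 7 (prior 1/8 each): that locker was opened and seen not to hold the prize — ruled out; weight (1/8)·0 = 0 each.
If it is in any of lockers 4, 5, and 8 (prior 1/8 each): the attendant picks exactly this set with probability 1/21 regardless, and none is the prize; weight (1/8)·(1/21) = 1/168 each.
The weights sum to 1/56.
So P(the prize voucher in locker 8 | the attendant opened locker 1, locker 2, locker 3, locker 6, and locker 7) = (1/168) / (1/56) = 1/3.

1/3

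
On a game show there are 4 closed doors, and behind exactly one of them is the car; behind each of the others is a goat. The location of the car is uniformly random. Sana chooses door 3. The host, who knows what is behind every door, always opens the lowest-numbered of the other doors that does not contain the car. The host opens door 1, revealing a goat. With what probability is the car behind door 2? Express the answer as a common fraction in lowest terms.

1/3

Condition on the true location of the car.
If it is behind door 1 (prior 1/4): the host opened door 1, so this case is ruled out; weight (1/4)·0 = 0.
If it is behind any of doors 2, 3, and 4 (prior 1/4 each): door 1 is the lowest-numbered option available, probability 1; weight (1/4)·1 = 1/4 each.
The weights sum to 3/4.
So P(the car behind door 2 | the host opened door 1) = (1/4) / (3/4) = 1/3.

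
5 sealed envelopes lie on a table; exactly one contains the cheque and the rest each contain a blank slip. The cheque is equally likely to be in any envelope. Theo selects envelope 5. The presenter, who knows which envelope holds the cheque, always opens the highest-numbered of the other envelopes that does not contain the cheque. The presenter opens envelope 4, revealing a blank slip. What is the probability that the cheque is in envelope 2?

Condition on the true location of the cheque.
If it is in any of envelopes 1, 2, 3, and 5 (prior 1/5 each): envelope 4 is the highest-numbered option available, probability 1; weight (1/5)·1 = 1/5 each.
If it is in envelope 4 (prior 1/5): the presenter opened envelope 4, so this case is ruled out; weight (1/5)·0 = 0.
The weights sum to 4/5.
So P(the cheque in envelope 2 | the presenter opened envelope 4) = (1/5) / (4/5) = 1/4.

1/4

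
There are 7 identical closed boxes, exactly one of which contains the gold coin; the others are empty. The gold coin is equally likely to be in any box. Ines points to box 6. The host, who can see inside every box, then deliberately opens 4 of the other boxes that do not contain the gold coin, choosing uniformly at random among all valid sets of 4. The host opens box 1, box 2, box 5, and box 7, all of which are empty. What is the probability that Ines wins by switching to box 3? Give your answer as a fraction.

3/7

Apply Bayes' rule, conditioning on where the gold coin actually is.
If it is in any of boxes 1, 2, 5, and 7 (prior 1/7 each): that box was opened and seen not to hold the prize — ruled out; weight (1/7)·0 = 0 each.
If it is in either of boxes 3 and 4 (prior 1/7 each): the host has 5 equally likely choices, so probability 1/5; weight (1/7)·(1/5) = 1/35 each.
If it is in box 6 (prior 1/7): the host has 15 equally likely choices, so probability 1/15; weight (1/7)·(1/15) = 1/105.
The weights sum to 1/15.
So P(the gold coin in box 3 | the host opened box 1, box 2, box 5, and box 7) = (1/35) / (1/15) = 3/7.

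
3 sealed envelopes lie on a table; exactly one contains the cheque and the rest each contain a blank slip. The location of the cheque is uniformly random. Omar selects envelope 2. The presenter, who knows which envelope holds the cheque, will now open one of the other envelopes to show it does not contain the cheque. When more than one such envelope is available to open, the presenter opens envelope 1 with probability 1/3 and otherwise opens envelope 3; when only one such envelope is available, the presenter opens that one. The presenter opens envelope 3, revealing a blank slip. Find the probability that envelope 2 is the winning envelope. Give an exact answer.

2/5

Condition on the true location of the cheque.
If it is in envelope 1 (prior 1/3): only envelope 3 is available, probability 1; weight (1/3)·1 = 1/3.
If it is in envelope 2 (prior 1/3): envelope 1 is available but not opened, probability 2/3; weight (1/3)·(2/3) = 2/9.
If it is in envelope 3 (prior 1/3): the presenter opened envelope 3, so this case is ruled out; weight (1/3)·0 = 0.
The weights sum to 5/9.
So P(the cheque in envelope 2 | the presenter opened envelope 3) = (2/9) / (5/9) = 2/5.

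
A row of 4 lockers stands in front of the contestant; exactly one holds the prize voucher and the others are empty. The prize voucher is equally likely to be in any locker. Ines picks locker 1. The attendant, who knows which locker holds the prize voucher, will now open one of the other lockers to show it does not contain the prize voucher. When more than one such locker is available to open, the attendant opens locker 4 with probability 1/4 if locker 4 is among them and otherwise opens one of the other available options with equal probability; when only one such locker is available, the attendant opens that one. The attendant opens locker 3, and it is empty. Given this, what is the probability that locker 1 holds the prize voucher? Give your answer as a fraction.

Consider each possible location of the prize voucher in turn.
If it is in locker 1 (prior 1/4): locker 4 is available but not opened; locker 3 gets probability (1 − 1/4)/2 = 3/8; weight (1/4)·(3/8) = 3/32.
If it is in locker 2 (prior 1/4): locker 4 is available but not opened, probability 3/4; weight (1/4)·(3/4) = 3/16.
If it is in locker 3 (prior 1/4): the attendant opened locker 3, so this case is ruled out; weight (1/4)·0 = 0.
If it is in locker 4 (prior 1/4): locker 4 holds the prize so is unavailable; the attendant chooses uniformly among the 2 others, probability 1/2; weight (1/4)·(1/2) = 1/8.
The weights sum to 13/32.
So P(the prize voucher in locker 1 | the attendant opened locker 3) = (3/32) / (13/32) = 3/13.

3/13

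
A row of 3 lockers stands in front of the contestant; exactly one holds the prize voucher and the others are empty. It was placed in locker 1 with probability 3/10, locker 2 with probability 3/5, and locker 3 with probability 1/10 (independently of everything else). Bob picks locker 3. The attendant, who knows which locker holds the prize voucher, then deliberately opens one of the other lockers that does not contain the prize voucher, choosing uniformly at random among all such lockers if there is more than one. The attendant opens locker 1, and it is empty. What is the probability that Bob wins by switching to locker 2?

Condition on the true location of the prize voucher.
If it is in locker 1 (prior 3/10): the attendant opened locker 1, so this case is ruled out; weight (3/10)·0 = 0.
If it is in locker 2 (prior 3/5): the attendant has no choice, probability 1; weight (3/5)·1 = 3/5.
If it is in locker 3 (prior 1/10): the attendant has 2 equally likely choices, so probability 1/2; weight (1/10)·(1/2) = 1/20.
The weights sum to 13/20.
So P(the prize voucher in locker 2 | the attendant opened locker 1) = (3/5) / (13/20) = 12/13.

12/13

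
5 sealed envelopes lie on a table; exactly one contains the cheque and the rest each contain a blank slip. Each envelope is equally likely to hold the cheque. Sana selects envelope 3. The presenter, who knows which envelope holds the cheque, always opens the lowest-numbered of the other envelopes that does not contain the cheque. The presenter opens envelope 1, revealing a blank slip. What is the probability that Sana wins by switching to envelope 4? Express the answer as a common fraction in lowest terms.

Condition on the true location of the cheque.
If it is in envelope 1 (prior 1/5): the presenter opened envelope 1, so this case is ruled out; weight (1/5)·0 = 0.
If it is in any of envelopes 2, 3, 4, and 5 (prior 1/5 each): envelope 1 is the lowest-numbered option available, probability 1; weight (1/5)·1 = 1/5 each.
The weights sum to 4/5.
So P(the cheque in envelope 4 | the presenter opened envelope 1) = (1/5) / (4/5) = 1/4.

1/4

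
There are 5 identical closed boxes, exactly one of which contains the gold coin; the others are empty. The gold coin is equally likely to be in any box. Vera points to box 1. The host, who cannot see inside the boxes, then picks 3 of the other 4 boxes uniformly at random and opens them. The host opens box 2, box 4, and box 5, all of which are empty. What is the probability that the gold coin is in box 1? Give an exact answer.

Condition on the true location of the gold coin.
If it is in either of boxes 1 and 3 (prior 1/5 each): the host picks exactly this set with probability 1/4 regardless, and none is the prize; weight (1/5)·(1/4) = 1/20 each.
If it is in any of boxes 2, 4, and 5 (prior 1/5 each): that box was opened and seen not to hold the prize — ruled out; weight (1/5)·0 = 0 each.
The weights sum to 1/10.
So P(the gold coin in box 1 | the host opened box 2, box 4, and box 5) = (1/20) / (1/10) = 1/2.

1/2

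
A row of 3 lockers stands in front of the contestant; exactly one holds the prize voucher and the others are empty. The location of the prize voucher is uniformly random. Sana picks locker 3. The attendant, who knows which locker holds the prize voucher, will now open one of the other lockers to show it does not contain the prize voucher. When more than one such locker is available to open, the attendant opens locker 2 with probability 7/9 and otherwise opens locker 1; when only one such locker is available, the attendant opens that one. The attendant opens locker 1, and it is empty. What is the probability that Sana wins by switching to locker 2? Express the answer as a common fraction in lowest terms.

Condition on the true location of the prize voucher.
If it is in locker 1 (prior 1/3): the attendant opened locker 1, so this case is ruled out; weight (1/3)·0 = 0.
If it is in locker 2 (prior 1/3): only locker 1 is available, probability 1; weight (1/3)·1 = 1/3.
If it is in locker 3 (prior 1/3): locker 2 is available but not opened, probability 2/9; weight (1/3)·(2/9) = 2/27.
The weights sum to 11/27.
So P(the prize voucher in locker 2 | the attendant opened locker 1) = (1/3) / (11/27) = 9/11.

9/11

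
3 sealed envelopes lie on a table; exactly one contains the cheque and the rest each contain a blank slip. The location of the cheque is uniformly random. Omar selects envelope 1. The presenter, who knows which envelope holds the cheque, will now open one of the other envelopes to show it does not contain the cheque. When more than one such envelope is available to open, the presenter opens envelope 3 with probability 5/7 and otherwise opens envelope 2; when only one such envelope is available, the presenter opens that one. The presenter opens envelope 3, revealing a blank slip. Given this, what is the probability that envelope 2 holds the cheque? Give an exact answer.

7/12

Condition on the true location of the cheque.
If it is in envelope 1 (prior 1/3): envelope 3 is available, opened with probability 5/7; weight (1/3)·(5/7) = 5/21.
If it is in envelope 2 (prior 1/3): only envelope 3 is available, probability 1; weight (1/3)·1 = 1/3.
If it is in envelope 3 (prior 1/3): the presenter opened envelope 3, so this case is ruled out; weight (1/3)·0 = 0.
The weights sum to 4/7.
So P(the cheque in envelope 2 | the presenter opened envelope 3) = (1/3) / (4/7) = 7/12.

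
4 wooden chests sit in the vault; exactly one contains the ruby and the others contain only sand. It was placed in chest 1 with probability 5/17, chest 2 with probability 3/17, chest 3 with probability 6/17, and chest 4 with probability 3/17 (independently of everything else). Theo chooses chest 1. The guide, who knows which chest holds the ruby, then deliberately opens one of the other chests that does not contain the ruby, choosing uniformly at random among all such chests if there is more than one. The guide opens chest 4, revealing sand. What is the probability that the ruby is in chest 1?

10/37

Condition on the true location of the ruby.
If it is in chest 1 (prior 5/17): the guide has 3 equally likely choices, so probability 1/3; weight (5/17)·(1/3) = 5/51.
If it is in chest 2 (prior 3/17): the guide has 2 equally likely choices, so probability 1/2; weight (3/17)·(1/2) = 3/34.
If it is in chest 3 (prior 6/17): the guide has 2 equally likely choices, so probability 1/2; weight (6/17)·(1/2) = 3/17.
If it is in chest 4 (prior 3/17): the guide opened chest 4, so this case is ruled out; weight (3/17)·0 = 0.
The weights sum to 37/102.
So P(the ruby in chest 1 | the guide opened chest 4) = (5/51) / (37/102) = 10/37.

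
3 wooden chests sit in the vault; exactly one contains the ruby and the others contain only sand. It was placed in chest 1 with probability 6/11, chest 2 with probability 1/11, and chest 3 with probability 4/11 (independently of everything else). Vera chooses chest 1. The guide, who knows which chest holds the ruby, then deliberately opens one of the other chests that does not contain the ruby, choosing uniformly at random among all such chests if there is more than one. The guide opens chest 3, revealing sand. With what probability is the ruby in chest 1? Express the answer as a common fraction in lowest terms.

3/4

Apply Bayes' rule, conditioning on where the ruby actually is.
If it is in chest 1 (prior 6/11): the guide has 2 equally likely choices, so probability 1/2; weight (6/11)·(1/2) = 3/11.
If it is in chest 2 (prior 1/11): the guide has no choice, probability 1; weight (1/11)·1 = 1/11.
If it is in chest 3 (prior 4/11): the guide opened chest 3, so this case is ruled out; weight (4/11)·0 = 0.
The weights sum to 4/11.
So P(the ruby in chest 1 | the guide opened chest 3) = (3/11) / (4/11) = 3/4.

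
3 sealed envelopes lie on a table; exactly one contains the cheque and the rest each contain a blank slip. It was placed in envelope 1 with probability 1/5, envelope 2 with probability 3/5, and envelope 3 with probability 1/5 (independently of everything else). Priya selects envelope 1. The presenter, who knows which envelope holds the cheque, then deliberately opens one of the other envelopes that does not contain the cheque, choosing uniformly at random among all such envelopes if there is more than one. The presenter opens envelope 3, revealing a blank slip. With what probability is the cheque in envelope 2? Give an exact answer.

6/7

Consider each possible location of the cheque in turn.
If it is in envelope 1 (prior 1/5): the presenter has 2 equally likely choices, so probability 1/2; weight (1/5)·(1/2) = 1/10.
If it is in envelope 2 (prior 3/5): the presenter has no choice, probability 1; weight (3/5)·1 = 3/5.
If it is in envelope 3 (prior 1/5): the presenter opened envelope 3, so this case is ruled out; weight (1/5)·0 = 0.
The weights sum to 7/10.
So P(the cheque in envelope 2 | the presenter opened envelope 3) = (3/5) / (7/10) = 6/7.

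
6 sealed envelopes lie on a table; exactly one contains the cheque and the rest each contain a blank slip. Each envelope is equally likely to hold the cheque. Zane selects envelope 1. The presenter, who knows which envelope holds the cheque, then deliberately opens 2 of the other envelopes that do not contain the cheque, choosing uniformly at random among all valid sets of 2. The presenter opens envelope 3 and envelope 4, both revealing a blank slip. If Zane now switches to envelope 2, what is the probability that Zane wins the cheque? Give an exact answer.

Consider each possible location of the cheque in turn.
If it is in envelope 1 (prior 1/6): the presenter has 10 equally likely choices, so probability 1/10; weight (1/6)·(1/10) = 1/60.
If it is in any of envelopes 2, 5, and 6 (prior 1/6 each): the presenter has 6 equally likely choices, so probability 1/6; weight (1/6)·(1/6) = 1/36 each.
If it is in either of envelopes 3 and 4 (prior 1/6 each): that envelope was opened and seen not to hold the prize — ruled out; weight (1/6)·0 = 0 each.
The weights sum to 1/10.
So P(the cheque in envelope 2 | the presenter opened envelope 3 and envelope 4) = (1/36) / (1/10) = 5/18.

5/18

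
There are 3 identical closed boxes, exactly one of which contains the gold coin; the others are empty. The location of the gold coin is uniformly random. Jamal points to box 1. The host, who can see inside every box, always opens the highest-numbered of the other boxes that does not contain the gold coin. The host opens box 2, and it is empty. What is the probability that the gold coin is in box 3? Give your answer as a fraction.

1

Condition on the true location of the gold coin.
If it is in box 1 (prior 1/3): the host would have opened box 3 instead, probability 0; weight (1/3)·0 = 0.
If it is in box 2 (prior 1/3): the host opened box 2, so this case is ruled out; weight (1/3)·0 = 0.
If it is in box 3 (prior 1/3): box 2 is the highest-numbered option available, probability 1; weight (1/3)·1 = 1/3.
The weights sum to 1/3.
So P(the gold coin in box 3 | the host opened box 2) = (1/3) / (1/3) = 1.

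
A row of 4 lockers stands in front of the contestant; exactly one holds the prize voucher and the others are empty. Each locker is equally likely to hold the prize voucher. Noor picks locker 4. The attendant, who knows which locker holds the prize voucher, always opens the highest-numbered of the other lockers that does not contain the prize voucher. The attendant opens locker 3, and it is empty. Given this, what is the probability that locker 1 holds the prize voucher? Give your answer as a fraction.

Condition on the true location of the prize voucher.
If it is in any of lockers 1, 2, and 4 (prior 1/4 each): locker 3 is the highest-numbered option available, probability 1; weight (1/4)·1 = 1/4 each.
If it is in locker 3 (prior 1/4): the attendant opened locker 3, so this case is ruled out; weight (1/4)·0 = 0.
The weights sum to 3/4.
So P(the prize voucher in locker 1 | the attendant opened locker 3) = (1/4) / (3/4) = 1/3.

1/3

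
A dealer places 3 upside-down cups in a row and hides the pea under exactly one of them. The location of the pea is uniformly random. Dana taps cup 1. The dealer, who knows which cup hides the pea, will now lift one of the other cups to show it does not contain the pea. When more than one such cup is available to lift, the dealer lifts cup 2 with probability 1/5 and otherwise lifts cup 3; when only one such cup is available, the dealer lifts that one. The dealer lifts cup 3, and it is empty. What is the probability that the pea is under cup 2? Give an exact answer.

5/9

Consider each possible location of the pea in turn.
If it is under cup 1 (prior 1/3): cup 2 is available but not opened, probability 4/5; weight (1/3)·(4/5) = 4/15.
If it is under cup 2 (prior 1/3): only cup 3 is available, probability 1; weight (1/3)·1 = 1/3.
If it is under cup 3 (prior 1/3): the dealer opened cup 3, so this case is ruled out; weight (1/3)·0 = 0.
The weights sum to 3/5.
So P(the pea under cup 2 | the dealer opened cup 3) = (1/3) / (3/5) = 5/9.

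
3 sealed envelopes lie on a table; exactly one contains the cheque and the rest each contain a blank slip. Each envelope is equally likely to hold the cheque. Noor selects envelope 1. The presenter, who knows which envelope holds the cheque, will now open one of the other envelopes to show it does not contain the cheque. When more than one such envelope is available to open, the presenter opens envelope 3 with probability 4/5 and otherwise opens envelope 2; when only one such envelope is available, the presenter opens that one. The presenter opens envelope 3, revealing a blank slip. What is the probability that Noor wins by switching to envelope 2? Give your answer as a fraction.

Consider each possible location of the cheque in turn.
If it is in envelope 1 (prior 1/3): envelope 3 is available, opened with probability 4/5; weight (1/3)·(4/5) = 4/15.
If it is in envelope 2 (prior 1/3): only envelope 3 is available, probability 1; weight (1/3)·1 = 1/3.
If it is in envelope 3 (prior 1/3): the presenter opened envelope 3, so this case is ruled out; weight (1/3)·0 = 0.
The weights sum to 3/5.
So P(the cheque in envelope 2 | the presenter opened envelope 3) = (1/3) / (3/5) = 5/9.

5/9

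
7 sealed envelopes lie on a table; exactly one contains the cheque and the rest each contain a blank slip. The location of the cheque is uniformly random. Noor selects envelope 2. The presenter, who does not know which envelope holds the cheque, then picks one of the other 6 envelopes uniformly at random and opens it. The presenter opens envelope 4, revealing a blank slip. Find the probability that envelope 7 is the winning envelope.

Because the presenter chose which envelope to open without knowing where the cheque is, the choice is independent of the prize location. Learning that envelope 4 does not hold the cheque simply rules out that one location and leaves the remaining 6 envelopes still equally likely by symmetry.
So P(the cheque in envelope 7) = 1/6.

1/6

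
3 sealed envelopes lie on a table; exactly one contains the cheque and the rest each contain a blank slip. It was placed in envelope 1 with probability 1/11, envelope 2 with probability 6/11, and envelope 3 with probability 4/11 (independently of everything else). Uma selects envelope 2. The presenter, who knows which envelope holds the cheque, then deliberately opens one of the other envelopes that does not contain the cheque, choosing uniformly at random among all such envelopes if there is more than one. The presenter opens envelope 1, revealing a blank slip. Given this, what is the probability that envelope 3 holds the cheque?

Apply Bayes' rule, conditioning on where the cheque actually is.
If it is in envelope 1 (prior 1/11): the presenter opened envelope 1, so this case is ruled out; weight (1/11)·0 = 0.
If it is in envelope 2 (prior 6/11): the presenter has 2 equally likely choices, so probability 1/2; weight (6/11)·(1/2) = 3/11.
If it is in envelope 3 (prior 4/11): the presenter has no choice, probability 1; weight (4/11)·1 = 4/11.
The weights sum to 7/11.
So P(the cheque in envelope 3 | the presenter opened envelope 1) = (4/11) / (7/11) = 4/7.

4/7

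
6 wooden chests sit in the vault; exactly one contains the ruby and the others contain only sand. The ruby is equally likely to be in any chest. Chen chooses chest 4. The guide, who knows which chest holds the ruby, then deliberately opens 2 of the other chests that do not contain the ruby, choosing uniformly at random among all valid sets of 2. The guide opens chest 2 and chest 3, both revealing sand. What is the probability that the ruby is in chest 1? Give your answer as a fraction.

5/18

Consider each possible location of the ruby in turn.
If it is in any of chests 1, 5, and 6 (prior 1/6 each): the guide has 6 equally likely choices, so probability 1/6; weight (1/6)·(1/6) = 1/36 each.
If it is in either of chests 2 and 3 (prior 1/6 each): that chest was opened and seen not to hold the prize — ruled out; weight (1/6)·0 = 0 each.
If it is in chest 4 (prior 1/6): the guide has 10 equally likely choices, so probability 1/10; weight (1/6)·(1/10) = 1/60.
The weights sum to 1/10.
So P(the ruby in chest 1 | the guide opened chest 2 and chest 3) = (1/36) / (1/10) = 5/18.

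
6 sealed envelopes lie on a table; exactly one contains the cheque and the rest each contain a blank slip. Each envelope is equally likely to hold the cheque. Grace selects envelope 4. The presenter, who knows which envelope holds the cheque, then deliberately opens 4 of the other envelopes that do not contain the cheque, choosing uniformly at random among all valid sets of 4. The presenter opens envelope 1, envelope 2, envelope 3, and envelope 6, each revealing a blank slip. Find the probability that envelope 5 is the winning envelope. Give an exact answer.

Condition on the true location of the cheque.
If it is in any of envelopes 1, 2, 3, and 6 (prior 1/6 each): that envelope was opened and seen not to hold the prize — ruled out; weight (1/6)·0 = 0 each.
If it is in envelope 4 (prior 1/6): the presenter has 5 equally likely choices, so probability 1/5; weight (1/6)·(1/5) = 1/30.
If it is in envelope 5 (prior 1/6): the presenter has no choice, probability 1; weight (1/6)·1 = 1/6.
The weights sum to 1/5.
So P(the cheque in envelope 5 | the presenter opened envelope 1, envelope 2, envelope 3, and envelope 6) = (1/6) / (1/5) = 5/6.

5/6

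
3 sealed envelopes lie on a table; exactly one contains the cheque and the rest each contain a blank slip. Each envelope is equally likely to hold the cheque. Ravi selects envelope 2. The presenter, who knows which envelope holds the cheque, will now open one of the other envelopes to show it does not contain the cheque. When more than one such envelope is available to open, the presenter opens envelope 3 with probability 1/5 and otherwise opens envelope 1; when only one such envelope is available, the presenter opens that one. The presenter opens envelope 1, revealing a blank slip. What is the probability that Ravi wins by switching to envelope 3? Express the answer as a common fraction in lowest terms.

5/9

Consider each possible location of the cheque in turn.
If it is in envelope 1 (prior 1/3): the presenter opened envelope 1, so this case is ruled out; weight (1/3)·0 = 0.
If it is in envelope 2 (prior 1/3): envelope 3 is available but not opened, probability 4/5; weight (1/3)·(4/5) = 4/15.
If it is in envelope 3 (prior 1/3): only envelope 1 is available, probability 1; weight (1/3)·1 = 1/3.
The weights sum to 3/5.
So P(the cheque in envelope 3 | the presenter opened envelope 1) = (1/3) / (3/5) = 5/9.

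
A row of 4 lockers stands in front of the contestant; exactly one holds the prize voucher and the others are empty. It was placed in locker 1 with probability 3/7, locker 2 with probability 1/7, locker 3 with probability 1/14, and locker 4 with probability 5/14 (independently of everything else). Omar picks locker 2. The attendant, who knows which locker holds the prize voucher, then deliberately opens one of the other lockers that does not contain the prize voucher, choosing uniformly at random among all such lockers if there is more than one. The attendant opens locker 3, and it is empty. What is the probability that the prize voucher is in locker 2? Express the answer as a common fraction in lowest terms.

4/37

Consider each possible location of the prize voucher in turn.
If it is in locker 1 (prior 3/7): the attendant has 2 equally likely choices, so probability 1/2; weight (3/7)·(1/2) = 3/14.
If it is in locker 2 (prior 1/7): the attendant has 3 equally likely choices, so probability 1/3; weight (1/7)·(1/3) = 1/21.
If it is in locker 3 (prior 1/14): the attendant opened locker 3, so this case is ruled out; weight (1/14)·0 = 0.
If it is in locker 4 (prior 5/14): the attendant has 2 equally likely choices, so probability 1/2; weight (5/14)·(1/2) = 5/28.
The weights sum to 37/84.
So P(the prize voucher in locker 2 | the attendant opened locker 3) = (1/21) / (37/84) = 4/37.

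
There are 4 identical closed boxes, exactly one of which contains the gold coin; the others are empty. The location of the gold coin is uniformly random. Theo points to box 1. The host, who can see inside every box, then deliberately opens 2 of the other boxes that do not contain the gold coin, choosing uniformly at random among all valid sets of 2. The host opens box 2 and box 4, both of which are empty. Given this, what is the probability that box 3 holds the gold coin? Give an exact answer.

Condition on the true location of the gold coin.
If it is in box 1 (prior 1/4): the host has 3 equally likely choices, so probability 1/3; weight (1/4)·(1/3) = 1/12.
If it is in either of boxes 2 and 4 (prior 1/4 each): that box was opened and seen not to hold the prize — ruled out; weight (1/4)·0 = 0 each.
If it is in box 3 (prior 1/4): the host has no choice, probability 1; weight (1/4)·1 = 1/4.
The weights sum to 1/3.
So P(the gold coin in box 3 | the host opened box 2 and box 4) = (1/4) / (1/3) = 3/4.

3/4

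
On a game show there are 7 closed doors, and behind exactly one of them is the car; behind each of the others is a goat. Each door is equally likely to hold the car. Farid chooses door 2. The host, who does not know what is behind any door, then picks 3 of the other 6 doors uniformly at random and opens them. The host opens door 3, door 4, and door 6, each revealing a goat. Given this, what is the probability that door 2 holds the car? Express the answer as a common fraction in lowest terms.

1/4

Condition on the true location of the car.
If it is behind any of doors 1, 2, 5, and 7 (prior 1/7 each): the host picks exactly this set with probability 1/20 regardless, and none is the prize; weight (1/7)·(1/20) = 1/140 each.
If it is behind any of doors 3, 4, and 6 (prior 1/7 each): that door was opened and seen not to hold the prize — ruled out; weight (1/7)·0 = 0 each.
The weights sum to 1/35.
So P(the car behind door 2 | the host opened door 3, door 4, and door 6) = (1/140) / (1/35) = 1/4.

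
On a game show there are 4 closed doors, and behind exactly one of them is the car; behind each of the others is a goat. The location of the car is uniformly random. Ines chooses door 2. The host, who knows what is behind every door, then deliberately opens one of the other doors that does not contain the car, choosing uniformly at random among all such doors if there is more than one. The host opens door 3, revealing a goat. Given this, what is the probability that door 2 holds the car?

Consider each possible location of the car in turn.
If it is behind either of doors 1 and 4 (prior 1/4 each): the host has 2 equally likely choices, so probability 1/2; weight (1/4)·(1/2) = 1/8 each.
If it is behind door 2 (prior 1/4): the host has 3 equally likely choices, so probability 1/3; weight (1/4)·(1/3) = 1/12.
If it is behind door 3 (prior 1/4): the host opened door 3, so this case is ruled out; weight (1/4)·0 = 0.
The weights sum to 1/3.
So P(the car behind door 2 | the host opened door 3) = (1/12) / (1/3) = 1/4.

1/4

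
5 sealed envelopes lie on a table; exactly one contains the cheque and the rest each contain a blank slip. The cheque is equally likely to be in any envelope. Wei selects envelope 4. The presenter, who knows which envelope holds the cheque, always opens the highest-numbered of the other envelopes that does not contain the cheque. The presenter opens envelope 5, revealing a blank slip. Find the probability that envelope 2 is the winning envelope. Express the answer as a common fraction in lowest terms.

Consider each possible location of the cheque in turn.
If it is in any of envelopes 1, 2, 3, and 4 (prior 1/5 each): envelope 5 is the highest-numbered option available, probability 1; weight (1/5)·1 = 1/5 each.
If it is in envelope 5 (prior 1/5): the presenter opened envelope 5, so this case is ruled out; weight (1/5)·0 = 0.
The weights sum to 4/5.
So P(the cheque in envelope 2 | the presenter opened envelope 5) = (1/5) / (4/5) = 1/4.

1/4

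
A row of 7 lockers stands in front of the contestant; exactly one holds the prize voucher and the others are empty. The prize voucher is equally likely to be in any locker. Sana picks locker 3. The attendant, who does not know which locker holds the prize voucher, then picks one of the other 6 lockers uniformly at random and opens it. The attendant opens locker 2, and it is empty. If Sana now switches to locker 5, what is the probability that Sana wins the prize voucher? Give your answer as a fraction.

1/6

Because the attendant chose which locker to open without knowing where the prize voucher is, the choice is independent of the prize location. Learning that locker 2 does not hold the prize voucher simply rules out that one location and leaves the remaining 6 lockers still equally likely by symmetry.
So P(the prize voucher in locker 5) = 1/6.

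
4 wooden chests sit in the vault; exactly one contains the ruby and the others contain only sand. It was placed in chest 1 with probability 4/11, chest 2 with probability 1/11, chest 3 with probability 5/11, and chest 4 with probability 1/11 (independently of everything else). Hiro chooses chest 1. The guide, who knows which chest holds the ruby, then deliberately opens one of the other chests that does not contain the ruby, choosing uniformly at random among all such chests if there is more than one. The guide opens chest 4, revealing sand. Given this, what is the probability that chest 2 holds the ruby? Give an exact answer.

Condition on the true location of the ruby.
If it is in chest 1 (prior 4/11): the guide has 3 equally likely choices, so probability 1/3; weight (4/11)·(1/3) = 4/33.
If it is in chest 2 (prior 1/11): the guide has 2 equally likely choices, so probability 1/2; weight (1/11)·(1/2) = 1/22.
If it is in chest 3 (prior 5/11): the guide has 2 equally likely choices, so probability 1/2; weight (5/11)·(1/2) = 5/22.
If it is in chest 4 (prior 1/11): the guide opened chest 4, so this case is ruled out; weight (1/11)·0 = 0.
The weights sum to 13/33.
So P(the ruby in chest 2 | the guide opened chest 4) = (1/22) / (13/33) = 3/26.

3/26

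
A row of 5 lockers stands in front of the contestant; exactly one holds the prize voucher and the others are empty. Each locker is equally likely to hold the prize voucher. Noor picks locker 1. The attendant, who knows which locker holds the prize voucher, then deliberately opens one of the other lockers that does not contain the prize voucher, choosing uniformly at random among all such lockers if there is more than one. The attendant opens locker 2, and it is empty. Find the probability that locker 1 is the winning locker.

1/5

Condition on the true location of the prize voucher.
If it is in locker 1 (prior 1/5): the attendant has 4 equally likely choices, so probability 1/4; weight (1/5)·(1/4) = 1/20.
If it is in locker 2 (prior 1/5): the attendant opened locker 2, so this case is ruled out; weight (1/5)·0 = 0.
If it is in any of lockers 3, 4, and 5 (prior 1/5 each): the attendant has 3 equally likely choices, so probability 1/3; weight (1/5)·(1/3) = 1/15 each.
The weights sum to 1/4.
So P(the prize voucher in locker 1 | the attendant opened locker 2) = (1/20) / (1/4) = 1/5.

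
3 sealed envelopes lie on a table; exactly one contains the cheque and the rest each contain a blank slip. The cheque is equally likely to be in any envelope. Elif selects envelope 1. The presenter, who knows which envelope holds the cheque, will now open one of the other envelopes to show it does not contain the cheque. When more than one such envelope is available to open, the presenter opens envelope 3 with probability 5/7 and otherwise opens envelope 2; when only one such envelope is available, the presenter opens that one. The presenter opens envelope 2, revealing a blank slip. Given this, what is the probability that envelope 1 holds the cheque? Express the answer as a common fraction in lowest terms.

Condition on the true location of the cheque.
If it is in envelope 1 (prior 1/3): envelope 3 is available but not opened, probability 2/7; weight (1/3)·(2/7) = 2/21.
If it is in envelope 2 (prior 1/3): the presenter opened envelope 2, so this case is ruled out; weight (1/3)·0 = 0.
If it is in envelope 3 (prior 1/3): only envelope 2 is available, probability 1; weight (1/3)·1 = 1/3.
The weights sum to 3/7.
So P(the cheque in envelope 1 | the presenter opened envelope 2) = (2/21) / (3/7) = 2/9.

2/9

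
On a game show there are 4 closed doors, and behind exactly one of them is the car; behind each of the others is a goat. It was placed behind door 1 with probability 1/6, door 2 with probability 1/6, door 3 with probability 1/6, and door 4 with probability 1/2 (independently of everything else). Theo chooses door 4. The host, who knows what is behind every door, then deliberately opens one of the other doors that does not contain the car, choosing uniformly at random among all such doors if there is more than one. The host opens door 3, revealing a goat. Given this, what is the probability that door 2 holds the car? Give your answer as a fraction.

Consider each possible location of the car in turn.
If it is behind either of doors 1 and 2 (prior 1/6 each): the host has 2 equally likely choices, so probability 1/2; weight (1/6)·(1/2) = 1/12 each.
If it is behind door 3 (prior 1/6): the host opened door 3, so this case is ruled out; weight (1/6)·0 = 0.
If it is behind door 4 (prior 1/2): the host has 3 equally likely choices, so probability 1/3; weight (1/2)·(1/3) = 1/6.
The weights sum to 1/3.
So P(the car behind door 2 | the host opened door 3) = (1/12) / (1/3) = 1/4.

1/4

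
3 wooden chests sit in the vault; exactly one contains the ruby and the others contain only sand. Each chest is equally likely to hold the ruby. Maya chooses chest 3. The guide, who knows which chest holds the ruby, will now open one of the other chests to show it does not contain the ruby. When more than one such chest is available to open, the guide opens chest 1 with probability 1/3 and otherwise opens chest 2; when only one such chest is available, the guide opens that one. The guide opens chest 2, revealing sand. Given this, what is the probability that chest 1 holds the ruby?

Consider each possible location of the ruby in turn.
If it is in chest 1 (prior 1/3): only chest 2 is available, probability 1; weight (1/3)·1 = 1/3.
If it is in chest 2 (prior 1/3): the guide opened chest 2, so this case is ruled out; weight (1/3)·0 = 0.
If it is in chest 3 (prior 1/3): chest 1 is available but not opened, probability 2/3; weight (1/3)·(2/3) = 2/9.
The weights sum to 5/9.
So P(the ruby in chest 1 | the guide opened chest 2) = (1/3) / (5/9) = 3/5.

3/5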